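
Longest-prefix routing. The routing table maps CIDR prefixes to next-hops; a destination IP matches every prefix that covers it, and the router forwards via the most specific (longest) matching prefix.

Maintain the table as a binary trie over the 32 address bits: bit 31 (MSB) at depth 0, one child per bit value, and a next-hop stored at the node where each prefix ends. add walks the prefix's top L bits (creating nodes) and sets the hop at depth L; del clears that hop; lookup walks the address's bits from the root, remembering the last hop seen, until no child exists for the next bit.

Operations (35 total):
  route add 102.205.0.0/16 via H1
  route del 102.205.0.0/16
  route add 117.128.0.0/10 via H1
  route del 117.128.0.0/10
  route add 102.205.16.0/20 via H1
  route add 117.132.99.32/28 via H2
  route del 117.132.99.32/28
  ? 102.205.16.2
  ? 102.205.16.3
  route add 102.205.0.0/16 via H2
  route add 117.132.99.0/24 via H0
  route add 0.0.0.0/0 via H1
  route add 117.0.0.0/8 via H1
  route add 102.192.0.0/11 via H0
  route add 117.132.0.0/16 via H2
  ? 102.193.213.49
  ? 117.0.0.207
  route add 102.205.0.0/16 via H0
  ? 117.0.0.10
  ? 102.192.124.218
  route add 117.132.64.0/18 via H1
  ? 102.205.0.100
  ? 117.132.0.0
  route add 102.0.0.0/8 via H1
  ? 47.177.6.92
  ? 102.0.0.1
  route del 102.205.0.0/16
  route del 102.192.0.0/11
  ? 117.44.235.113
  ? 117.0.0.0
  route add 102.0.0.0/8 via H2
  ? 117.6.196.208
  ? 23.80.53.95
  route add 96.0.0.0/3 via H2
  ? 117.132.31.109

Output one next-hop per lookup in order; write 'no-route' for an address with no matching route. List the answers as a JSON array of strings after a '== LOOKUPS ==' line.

Process each operation:
  add 102.205.0.0/16 -> H1 at depth 16
  - 102.205.0.0/16 clear@16
  add 117.128.0.0/10 -> H1 at depth 10
  - 117.128.0.0/10 clear@10
  add 102.205.16.0/20 -> H1 at depth 20
  add 117.132.99.32/28 -> H2 at depth 28
  - 117.132.99.32/28 clear@28
  ? 102.205.16.2  path d0:-→d1:-→d2:-→d3:-→d4:-→d5:-→d6:-→d7:-→d8:-→d9:-→d10:-→d11:-→d12:-→d13:-→d14:-→d15:-→d16:-→d17:-→d18:-→d19:-→d20:H1  best=H1
  ? 102.205.16.3  path d0:-→d1:-→d2:-→d3:-→d4:-→d5:-→d6:-→d7:-→d8:-→d9:-→d10:-→d11:-→d12:-→d13:-→d14:-→d15:-→d16:-→d17:-→d18:-→d19:-→d20:H1  best=H1
  add 102.205.0.0/16 -> H2 at depth 16
  add 117.132.99.0/24 -> H0 at depth 24
  add 0.0.0.0/0 -> H1 at depth 0
  add 117.0.0.0/8 -> H1 at depth 8
  add 102.192.0.0/11 -> H0 at depth 11
  add 117.132.0.0/16 -> H2 at depth 16
  ? 102.193.213.49  path d0:H1→d1:-→d2:-→d3:-→d4:-→d5:-→d6:-→d7:-→d8:-→d9:-→d10:-→d11:H0→d12:-  best=H0
  ? 117.0.0.207  path d0:H1→d1:-→d2:-→d3:-→d4:-→d5:-→d6:-→d7:-→d8:H1  best=H1
  add 102.205.0.0/16 -> H0 at depth 16
  ? 117.0.0.10  path d0:H1→d1:-→d2:-→d3:-→d4:-→d5:-→d6:-→d7:-→d8:H1  best=H1
  ? 102.192.124.218  path d0:H1→d1:-→d2:-→d3:-→d4:-→d5:-→d6:-→d7:-→d8:-→d9:-→d10:-→d11:H0→d12:-  best=H0
  add 117.132.64.0/18 -> H1 at depth 18
  ? 102.205.0.100  path d0:H1→d1:-→d2:-→d3:-→d4:-→d5:-→d6:-→d7:-→d8:-→d9:-→d10:-→d11:H0→d12:-→d13:-→d14:-→d15:-→d16:H0→d17:-→d18:-→d19:-  best=H0
  ? 117.132.0.0  path d0:H1→d1:-→d2:-→d3:-→d4:-→d5:-→d6:-→d7:-→d8:H1→d9:-→d10:-→d11:-→d12:-→d13:-→d14:-→d15:-→d16:H2→d17:-  best=H2
  add 102.0.0.0/8 -> H1 at depth 8
  ? 47.177.6.92  path d0:H1→d1:-  best=H1
  ? 102.0.0.1  path d0:H1→d1:-→d2:-→d3:-→d4:-→d5:-→d6:-→d7:-→d8:H1  best=H1
  - 102.205.0.0/16 clear@16
  - 102.192.0.0/11 clear@11
  ? 117.44.235.113  path d0:H1→d1:-→d2:-→d3:-→d4:-→d5:-→d6:-→d7:-→d8:H1  best=H1
  ? 117.0.0.0  path d0:H1→d1:-→d2:-→d3:-→d4:-→d5:-→d6:-→d7:-→d8:H1  best=H1
  add 102.0.0.0/8 -> H2 at depth 8
  ? 117.6.196.208  path d0:H1→d1:-→d2:-→d3:-→d4:-→d5:-→d6:-→d7:-→d8:H1  best=H1
  ? 23.80.53.95  path d0:H1→d1:-  best=H1
  add 96.0.0.0/3 -> H2 at depth 3
  ? 117.132.31.109  path d0:H1→d1:-→d2:-→d3:H2→d4:-→d5:-→d6:-→d7:-→d8:H1→d9:-→d10:-→d11:-→d12:-→d13:-→d14:-→d15:-→d16:H2→d17:-  best=H2

== LOOKUPS ==
["H1","H1","H0","H1","H1","H0","H0","H2","H1","H1","H1","H1","H1","H1","H2"]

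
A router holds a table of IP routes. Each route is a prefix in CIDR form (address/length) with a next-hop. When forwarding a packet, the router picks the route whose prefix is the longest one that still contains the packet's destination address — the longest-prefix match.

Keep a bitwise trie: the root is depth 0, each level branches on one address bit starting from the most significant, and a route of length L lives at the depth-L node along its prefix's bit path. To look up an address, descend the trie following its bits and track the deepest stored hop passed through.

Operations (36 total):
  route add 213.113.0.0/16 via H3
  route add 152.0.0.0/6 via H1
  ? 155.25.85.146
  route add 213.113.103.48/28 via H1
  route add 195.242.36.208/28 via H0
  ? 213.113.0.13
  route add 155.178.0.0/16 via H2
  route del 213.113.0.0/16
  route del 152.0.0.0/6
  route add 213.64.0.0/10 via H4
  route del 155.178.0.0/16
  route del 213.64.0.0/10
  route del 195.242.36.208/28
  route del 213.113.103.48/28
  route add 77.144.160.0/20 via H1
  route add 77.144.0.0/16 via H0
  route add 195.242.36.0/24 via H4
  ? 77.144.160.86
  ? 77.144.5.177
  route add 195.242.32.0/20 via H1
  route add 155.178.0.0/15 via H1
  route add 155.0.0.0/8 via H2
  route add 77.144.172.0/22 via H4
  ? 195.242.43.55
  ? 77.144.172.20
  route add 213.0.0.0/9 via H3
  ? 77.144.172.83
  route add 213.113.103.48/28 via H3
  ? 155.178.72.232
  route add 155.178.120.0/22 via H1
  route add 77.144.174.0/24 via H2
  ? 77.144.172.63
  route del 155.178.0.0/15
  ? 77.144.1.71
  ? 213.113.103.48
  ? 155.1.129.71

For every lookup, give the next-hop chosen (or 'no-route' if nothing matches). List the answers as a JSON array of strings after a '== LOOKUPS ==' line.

Apply in order:
  add 213.113.0.0/16 -> H3 at depth 16
  add 152.0.0.0/6 -> H1 at depth 6
  Q 155.25.85.146: descend 100110 ; hops seen [H1] ; pick H1
  add 213.113.103.48/28 -> H1 at depth 28
  add 195.242.36.208/28 -> H0 at depth 28
  Q 213.113.0.13: descend 11010101011100010 ; hops seen [H3] ; pick H3
  add 155.178.0.0/16 -> H2 at depth 16
  del 213.113.0.0/16 (clear depth 16)
  del 152.0.0.0/6 (clear depth 6)
  add 213.64.0.0/10 -> H4 at depth 10
  del 155.178.0.0/16 (clear depth 16)
  del 213.64.0.0/10 (clear depth 10)
  del 195.242.36.208/28 (clear depth 28)
  del 213.113.103.48/28 (clear depth 28)
  add 77.144.160.0/20 -> H1 at depth 20
  add 77.144.0.0/16 -> H0 at depth 16
  add 195.242.36.0/24 -> H4 at depth 24
  Q 77.144.160.86: descend 01001101100100001010 ; hops seen [H0,H1] ; pick H1
  Q 77.144.5.177: descend 0100110110010000 ; hops seen [H0] ; pick H0
  add 195.242.32.0/20 -> H1 at depth 20
  add 155.178.0.0/15 -> H1 at depth 15
  add 155.0.0.0/8 -> H2 at depth 8
  add 77.144.172.0/22 -> H4 at depth 22
  Q 195.242.43.55: descend 11000011111100100010 ; hops seen [H1] ; pick H1
  Q 77.144.172.20: descend 0100110110010000101011 ; hops seen [H0,H1,H4] ; pick H4
  add 213.0.0.0/9 -> H3 at depth 9
  Q 77.144.172.83: descend 0100110110010000101011 ; hops seen [H0,H1,H4] ; pick H4
  add 213.113.103.48/28 -> H3 at depth 28
  Q 155.178.72.232: descend 1001101110110010 ; hops seen [H2,H1] ; pick H1
  add 155.178.120.0/22 -> H1 at depth 22
  add 77.144.174.0/24 -> H2 at depth 24
  Q 77.144.172.63: descend 0100110110010000101011 ; hops seen [H0,H1,H4] ; pick H4
  del 155.178.0.0/15 (clear depth 15)
  Q 77.144.1.71: descend 0100110110010000 ; hops seen [H0] ; pick H0
  Q 213.113.103.48: descend 1101010101110001011001110011 ; hops seen [H3,H3] ; pick H3
  Q 155.1.129.71: descend 10011011 ; hops seen [H2] ; pick H2

== LOOKUPS ==
["H1","H3","H1","H0","H1","H4","H4","H1","H4","H0","H3","H2"]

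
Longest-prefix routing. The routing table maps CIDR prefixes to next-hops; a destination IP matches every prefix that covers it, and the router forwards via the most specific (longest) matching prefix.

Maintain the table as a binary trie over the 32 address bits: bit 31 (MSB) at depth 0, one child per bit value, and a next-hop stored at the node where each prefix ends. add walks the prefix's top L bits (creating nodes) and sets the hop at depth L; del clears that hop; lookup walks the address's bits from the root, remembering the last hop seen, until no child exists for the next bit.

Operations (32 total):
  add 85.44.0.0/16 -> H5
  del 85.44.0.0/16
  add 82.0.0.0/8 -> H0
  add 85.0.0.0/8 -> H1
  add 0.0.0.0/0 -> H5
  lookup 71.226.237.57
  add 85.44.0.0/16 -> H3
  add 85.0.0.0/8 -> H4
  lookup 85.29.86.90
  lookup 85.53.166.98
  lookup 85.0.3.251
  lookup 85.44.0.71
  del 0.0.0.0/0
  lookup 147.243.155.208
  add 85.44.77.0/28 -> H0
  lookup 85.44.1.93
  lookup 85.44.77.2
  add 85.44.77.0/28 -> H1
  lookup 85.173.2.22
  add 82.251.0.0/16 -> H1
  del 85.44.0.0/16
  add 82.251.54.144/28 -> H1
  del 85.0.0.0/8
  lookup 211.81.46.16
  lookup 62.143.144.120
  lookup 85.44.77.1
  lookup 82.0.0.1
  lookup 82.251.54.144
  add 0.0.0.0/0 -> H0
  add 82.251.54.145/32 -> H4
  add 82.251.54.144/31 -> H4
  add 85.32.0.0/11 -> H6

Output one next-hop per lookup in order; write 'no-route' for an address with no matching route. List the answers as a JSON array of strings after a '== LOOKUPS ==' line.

Apply in order:
  add 85.44.0.0/16 -> H5 at depth 16
  - 85.44.0.0/16 clear@16
  add 82.0.0.0/8 -> H0 at depth 8
  add 85.0.0.0/8 -> H1 at depth 8
  add 0.0.0.0/0 -> H5 at depth 0
  Q 71.226.237.57: descend 010 ; hops seen [H5] ; pick H5
  add 85.44.0.0/16 -> H3 at depth 16
  add 85.0.0.0/8 -> H4 at depth 8
  Q 85.29.86.90: descend 0101010100 ; hops seen [H5,H4] ; pick H4
  Q 85.53.166.98: descend 01010101001 ; hops seen [H5,H4] ; pick H4
  Q 85.0.3.251: descend 0101010100 ; hops seen [H5,H4] ; pick H4
  Q 85.44.0.71: descend 0101010100101100 ; hops seen [H5,H4,H3] ; pick H3
  - 0.0.0.0/0 clear@0
  Q 147.243.155.208: descend ε ; hops seen [∅] ; pick no-route
  add 85.44.77.0/28 -> H0 at depth 28
  Q 85.44.1.93: descend 01010101001011000 ; hops seen [H4,H3] ; pick H3
  Q 85.44.77.2: descend 0101010100101100010011010000 ; hops seen [H4,H3,H0] ; pick H0
  add 85.44.77.0/28 -> H1 at depth 28
  Q 85.173.2.22: descend 01010101 ; hops seen [H4] ; pick H4
  add 82.251.0.0/16 -> H1 at depth 16
  - 85.44.0.0/16 clear@16
  add 82.251.54.144/28 -> H1 at depth 28
  - 85.0.0.0/8 clear@8
  Q 211.81.46.16: descend ε ; hops seen [∅] ; pick no-route
  Q 62.143.144.120: descend 0 ; hops seen [∅] ; pick no-route
  Q 85.44.77.1: descend 0101010100101100010011010000 ; hops seen [H1] ; pick H1
  Q 82.0.0.1: descend 01010010 ; hops seen [H0] ; pick H0
  Q 82.251.54.144: descend 0101001011111011001101101001 ; hops seen [H0,H1,H1] ; pick H1
  add 0.0.0.0/0 -> H0 at depth 0
  add 82.251.54.145/32 -> H4 at depth 32
  add 82.251.54.144/31 -> H4 at depth 31
  add 85.32.0.0/11 -> H6 at depth 11

== LOOKUPS ==
["H5","H4","H4","H4","H3","no-route","H3","H0","H4","no-route","no-route","H1","H0","H1"]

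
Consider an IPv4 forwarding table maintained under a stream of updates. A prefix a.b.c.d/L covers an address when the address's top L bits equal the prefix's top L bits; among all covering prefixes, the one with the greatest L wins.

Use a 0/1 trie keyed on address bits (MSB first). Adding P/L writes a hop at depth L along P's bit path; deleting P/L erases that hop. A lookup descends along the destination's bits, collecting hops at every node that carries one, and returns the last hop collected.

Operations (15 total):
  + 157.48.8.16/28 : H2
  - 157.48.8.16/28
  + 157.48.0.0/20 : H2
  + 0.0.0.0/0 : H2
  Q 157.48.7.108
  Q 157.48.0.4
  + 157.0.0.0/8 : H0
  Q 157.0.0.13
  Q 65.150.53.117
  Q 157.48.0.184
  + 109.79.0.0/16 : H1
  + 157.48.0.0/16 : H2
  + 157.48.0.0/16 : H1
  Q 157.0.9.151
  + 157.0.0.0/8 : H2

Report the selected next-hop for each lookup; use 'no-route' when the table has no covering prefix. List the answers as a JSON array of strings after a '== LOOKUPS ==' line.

Apply in order:
  + 157.48.8.16/28 (H2) depth=28
  - 157.48.8.16/28 clear@28
  + 157.48.0.0/20 (H2) depth=20
  + 0.0.0.0/0 (H2) depth=0
  ? 157.48.7.108  path d0:H2→d1:-→d2:-→d3:-→d4:-→d5:-→d6:-→d7:-→d8:-→d9:-→d10:-→d11:-→d12:-→d13:-→d14:-→d15:-→d16:-→d17:-→d18:-→d19:-→d20:H2  best=H2
  ? 157.48.0.4  path d0:H2→d1:-→d2:-→d3:-→d4:-→d5:-→d6:-→d7:-→d8:-→d9:-→d10:-→d11:-→d12:-→d13:-→d14:-→d15:-→d16:-→d17:-→d18:-→d19:-→d20:H2  best=H2
  + 157.0.0.0/8 (H0) depth=8
  ? 157.0.0.13  path d0:H2→d1:-→d2:-→d3:-→d4:-→d5:-→d6:-→d7:-→d8:H0→d9:-→d10:-  best=H0
  ? 65.150.53.117  path d0:H2  best=H2
  ? 157.48.0.184  path d0:H2→d1:-→d2:-→d3:-→d4:-→d5:-→d6:-→d7:-→d8:H0→d9:-→d10:-→d11:-→d12:-→d13:-→d14:-→d15:-→d16:-→d17:-→d18:-→d19:-→d20:H2  best=H2
  + 109.79.0.0/16 (H1) depth=16
  + 157.48.0.0/16 (H2) depth=16
  + 157.48.0.0/16 (H1) depth=16
  ? 157.0.9.151  path d0:H2→d1:-→d2:-→d3:-→d4:-→d5:-→d6:-→d7:-→d8:H0→d9:-→d10:-  best=H0
  + 157.0.0.0/8 (H2) depth=8

== LOOKUPS ==
["H2","H2","H0","H2","H2","H0"]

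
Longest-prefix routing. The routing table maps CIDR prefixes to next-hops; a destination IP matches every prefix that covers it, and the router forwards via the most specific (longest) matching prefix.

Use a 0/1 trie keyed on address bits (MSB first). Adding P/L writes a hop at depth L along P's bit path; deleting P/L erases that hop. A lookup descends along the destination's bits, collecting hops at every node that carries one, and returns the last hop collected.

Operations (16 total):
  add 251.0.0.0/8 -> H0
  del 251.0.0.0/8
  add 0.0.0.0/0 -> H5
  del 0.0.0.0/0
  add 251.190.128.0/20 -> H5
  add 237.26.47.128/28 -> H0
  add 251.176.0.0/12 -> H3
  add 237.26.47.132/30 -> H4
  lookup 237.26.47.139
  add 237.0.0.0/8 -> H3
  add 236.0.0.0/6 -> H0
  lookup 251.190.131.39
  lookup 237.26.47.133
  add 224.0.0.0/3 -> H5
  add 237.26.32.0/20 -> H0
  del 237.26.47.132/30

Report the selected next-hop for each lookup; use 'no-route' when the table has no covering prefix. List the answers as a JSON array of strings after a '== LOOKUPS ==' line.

Trace:
  + 251.0.0.0/8 (H0) depth=8
  - 251.0.0.0/8 clear@8
  + 0.0.0.0/0 (H5) depth=0
  - 0.0.0.0/0 clear@0
  + 251.190.128.0/20 (H5) depth=20
  + 237.26.47.128/28 (H0) depth=28
  + 251.176.0.0/12 (H3) depth=12
  + 237.26.47.132/30 (H4) depth=30
  lookup 237.26.47.139: bits 1110110100011010001011111000 walk d0:-→d1:-→d2:-→d3:-→d4:-→d5:-→d6:-→d7:-→d8:-→d9:-→d10:-→d11:-→d12:-→d13:-→d14:-→d15:-→d16:-→d17:-→d18:-→d19:-→d20:-→d21:-→d22:-→d23:-→d24:-→d25:-→d26:-→d27:-→d28:H0 -> H0
  + 237.0.0.0/8 (H3) depth=8
  + 236.0.0.0/6 (H0) depth=6
  lookup 251.190.131.39: bits 11111011101111101000 walk d0:-→d1:-→d2:-→d3:-→d4:-→d5:-→d6:-→d7:-→d8:-→d9:-→d10:-→d11:-→d12:H3→d13:-→d14:-→d15:-→d16:-→d17:-→d18:-→d19:-→d20:H5 -> H5
  lookup 237.26.47.133: bits 111011010001101000101111100001 walk d0:-→d1:-→d2:-→d3:-→d4:-→d5:-→d6:H0→d7:-→d8:H3→d9:-→d10:-→d11:-→d12:-→d13:-→d14:-→d15:-→d16:-→d17:-→d18:-→d19:-→d20:-→d21:-→d22:-→d23:-→d24:-→d25:-→d26:-→d27:-→d28:H0→d29:-→d30:H4 -> H4
  + 224.0.0.0/3 (H5) depth=3
  + 237.26.32.0/20 (H0) depth=20
  - 237.26.47.132/30 clear@30

== LOOKUPS ==
["H0","H5","H4"]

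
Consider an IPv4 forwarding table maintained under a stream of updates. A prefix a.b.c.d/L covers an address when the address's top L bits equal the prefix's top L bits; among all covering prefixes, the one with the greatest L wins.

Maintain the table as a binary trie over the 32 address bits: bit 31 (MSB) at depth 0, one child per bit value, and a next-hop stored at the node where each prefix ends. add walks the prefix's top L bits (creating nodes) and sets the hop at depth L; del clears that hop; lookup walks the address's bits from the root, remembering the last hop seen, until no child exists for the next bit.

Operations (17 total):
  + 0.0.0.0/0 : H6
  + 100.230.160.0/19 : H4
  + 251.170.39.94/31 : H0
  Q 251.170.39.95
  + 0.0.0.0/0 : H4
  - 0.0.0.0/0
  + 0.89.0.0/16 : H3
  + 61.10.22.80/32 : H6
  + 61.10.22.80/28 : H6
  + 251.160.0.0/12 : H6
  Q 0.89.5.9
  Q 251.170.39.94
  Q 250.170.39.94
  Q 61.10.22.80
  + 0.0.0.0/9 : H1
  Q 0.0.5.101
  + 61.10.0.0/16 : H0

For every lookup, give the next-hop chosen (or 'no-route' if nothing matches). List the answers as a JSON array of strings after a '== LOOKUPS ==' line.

Trace:
  + 0.0.0.0/0 (H6) depth=0
  + 100.230.160.0/19 (H4) depth=19
  + 251.170.39.94/31 (H0) depth=31
  ? 251.170.39.95  path d0:H6→d1:-→d2:-→d3:-→d4:-→d5:-→d6:-→d7:-→d8:-→d9:-→d10:-→d11:-→d12:-→d13:-→d14:-→d15:-→d16:-→d17:-→d18:-→d19:-→d20:-→d21:-→d22:-→d23:-→d24:-→d25:-→d26:-→d27:-→d28:-→d29:-→d30:-→d31:H0  best=H0
  + 0.0.0.0/0 (H4) depth=0
  del 0.0.0.0/0 (clear depth 0)
  + 0.89.0.0/16 (H3) depth=16
  + 61.10.22.80/32 (H6) depth=32
  + 61.10.22.80/28 (H6) depth=28
  + 251.160.0.0/12 (H6) depth=12
  ? 0.89.5.9  path d0:-→d1:-→d2:-→d3:-→d4:-→d5:-→d6:-→d7:-→d8:-→d9:-→d10:-→d11:-→d12:-→d13:-→d14:-→d15:-→d16:H3  best=H3
  ? 251.170.39.94  path d0:-→d1:-→d2:-→d3:-→d4:-→d5:-→d6:-→d7:-→d8:-→d9:-→d10:-→d11:-→d12:H6→d13:-→d14:-→d15:-→d16:-→d17:-→d18:-→d19:-→d20:-→d21:-→d22:-→d23:-→d24:-→d25:-→d26:-→d27:-→d28:-→d29:-→d30:-→d31:H0  best=H0
  ? 250.170.39.94  path d0:-→d1:-→d2:-→d3:-→d4:-→d5:-→d6:-→d7:-  best=no-route
  ? 61.10.22.80  path d0:-→d1:-→d2:-→d3:-→d4:-→d5:-→d6:-→d7:-→d8:-→d9:-→d10:-→d11:-→d12:-→d13:-→d14:-→d15:-→d16:-→d17:-→d18:-→d19:-→d20:-→d21:-→d22:-→d23:-→d24:-→d25:-→d26:-→d27:-→d28:H6→d29:-→d30:-→d31:-→d32:H6  best=H6
  + 0.0.0.0/9 (H1) depth=9
  ? 0.0.5.101  path d0:-→d1:-→d2:-→d3:-→d4:-→d5:-→d6:-→d7:-→d8:-→d9:H1  best=H1
  + 61.10.0.0/16 (H0) depth=16

== LOOKUPS ==
["H0","H3","H0","no-route","H6","H1"]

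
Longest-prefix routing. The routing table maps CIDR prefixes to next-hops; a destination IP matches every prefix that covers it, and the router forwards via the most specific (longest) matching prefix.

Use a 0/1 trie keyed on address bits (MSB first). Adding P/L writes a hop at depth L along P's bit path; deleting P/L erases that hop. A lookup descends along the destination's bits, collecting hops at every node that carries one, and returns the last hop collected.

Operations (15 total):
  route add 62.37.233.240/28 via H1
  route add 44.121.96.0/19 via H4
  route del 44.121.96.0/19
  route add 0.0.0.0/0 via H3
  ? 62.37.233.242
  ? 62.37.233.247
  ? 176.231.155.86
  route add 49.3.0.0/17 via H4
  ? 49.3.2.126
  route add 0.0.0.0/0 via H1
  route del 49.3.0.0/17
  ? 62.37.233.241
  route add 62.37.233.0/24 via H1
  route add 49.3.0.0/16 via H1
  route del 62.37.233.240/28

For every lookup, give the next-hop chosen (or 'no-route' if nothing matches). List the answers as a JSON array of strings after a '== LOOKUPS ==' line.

Process each operation:
  + 62.37.233.240/28 (H1) depth=28
  + 44.121.96.0/19 (H4) depth=19
  del 44.121.96.0/19 (clear depth 19)
  + 0.0.0.0/0 (H3) depth=0
  lookup 62.37.233.242: bits 0011111000100101111010011111 walk d0:H3→d1:-→d2:-→d3:-→d4:-→d5:-→d6:-→d7:-→d8:-→d9:-→d10:-→d11:-→d12:-→d13:-→d14:-→d15:-→d16:-→d17:-→d18:-→d19:-→d20:-→d21:-→d22:-→d23:-→d24:-→d25:-→d26:-→d27:-→d28:H1 -> H1
  lookup 62.37.233.247: bits 0011111000100101111010011111 walk d0:H3→d1:-→d2:-→d3:-→d4:-→d5:-→d6:-→d7:-→d8:-→d9:-→d10:-→d11:-→d12:-→d13:-→d14:-→d15:-→d16:-→d17:-→d18:-→d19:-→d20:-→d21:-→d22:-→d23:-→d24:-→d25:-→d26:-→d27:-→d28:H1 -> H1
  lookup 176.231.155.86: bits ε walk d0:H3 -> H3
  + 49.3.0.0/17 (H4) depth=17
  lookup 49.3.2.126: bits 00110001000000110 walk d0:H3→d1:-→d2:-→d3:-→d4:-→d5:-→d6:-→d7:-→d8:-→d9:-→d10:-→d11:-→d12:-→d13:-→d14:-→d15:-→d16:-→d17:H4 -> H4
  + 0.0.0.0/0 (H1) depth=0
  del 49.3.0.0/17 (clear depth 17)
  lookup 62.37.233.241: bits 0011111000100101111010011111 walk d0:H1→d1:-→d2:-→d3:-→d4:-→d5:-→d6:-→d7:-→d8:-→d9:-→d10:-→d11:-→d12:-→d13:-→d14:-→d15:-→d16:-→d17:-→d18:-→d19:-→d20:-→d21:-→d22:-→d23:-→d24:-→d25:-→d26:-→d27:-→d28:H1 -> H1
  + 62.37.233.0/24 (H1) depth=24
  + 49.3.0.0/16 (H1) depth=16
  del 62.37.233.240/28 (clear depth 28)

== LOOKUPS ==
["H1","H1","H3","H4","H1"]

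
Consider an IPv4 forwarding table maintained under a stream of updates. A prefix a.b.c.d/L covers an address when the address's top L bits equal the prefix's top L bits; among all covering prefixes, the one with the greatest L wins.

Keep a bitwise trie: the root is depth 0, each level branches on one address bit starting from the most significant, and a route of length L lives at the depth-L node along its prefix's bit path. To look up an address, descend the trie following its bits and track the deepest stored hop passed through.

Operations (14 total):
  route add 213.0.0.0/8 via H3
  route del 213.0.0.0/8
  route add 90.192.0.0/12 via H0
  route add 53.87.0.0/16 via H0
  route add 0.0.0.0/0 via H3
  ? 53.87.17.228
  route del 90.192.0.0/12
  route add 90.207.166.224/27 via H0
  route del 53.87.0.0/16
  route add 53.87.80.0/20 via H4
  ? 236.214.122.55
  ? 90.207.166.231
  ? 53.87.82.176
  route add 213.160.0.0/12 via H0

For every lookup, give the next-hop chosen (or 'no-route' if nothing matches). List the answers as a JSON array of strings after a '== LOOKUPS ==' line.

Trace:
  add 213.0.0.0/8 -> H3 at depth 8
  del 213.0.0.0/8 (clear depth 8)
  add 90.192.0.0/12 -> H0 at depth 12
  add 53.87.0.0/16 -> H0 at depth 16
  add 0.0.0.0/0 -> H3 at depth 0
  Q 53.87.17.228: descend 0011010101010111 ; hops seen [H3,H0] ; pick H0
  del 90.192.0.0/12 (clear depth 12)
  add 90.207.166.224/27 -> H0 at depth 27
  del 53.87.0.0/16 (clear depth 16)
  add 53.87.80.0/20 -> H4 at depth 20
  Q 236.214.122.55: descend 11 ; hops seen [H3] ; pick H3
  Q 90.207.166.231: descend 010110101100111110100110111 ; hops seen [H3,H0] ; pick H0
  Q 53.87.82.176: descend 00110101010101110101 ; hops seen [H3,H4] ; pick H4
  add 213.160.0.0/12 -> H0 at depth 12

== LOOKUPS ==
["H0","H3","H0","H4"]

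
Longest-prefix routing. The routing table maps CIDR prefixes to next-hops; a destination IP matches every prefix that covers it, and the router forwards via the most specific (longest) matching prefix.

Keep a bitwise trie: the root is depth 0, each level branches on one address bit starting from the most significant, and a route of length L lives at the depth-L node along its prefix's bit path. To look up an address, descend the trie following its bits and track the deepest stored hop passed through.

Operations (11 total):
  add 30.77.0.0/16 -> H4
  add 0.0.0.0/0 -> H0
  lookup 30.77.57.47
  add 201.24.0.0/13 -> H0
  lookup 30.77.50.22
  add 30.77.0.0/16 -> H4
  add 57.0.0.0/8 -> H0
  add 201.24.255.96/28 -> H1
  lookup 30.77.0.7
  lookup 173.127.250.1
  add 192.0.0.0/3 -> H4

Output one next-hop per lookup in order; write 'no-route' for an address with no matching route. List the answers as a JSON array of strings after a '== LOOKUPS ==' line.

Apply in order:
  add 30.77.0.0/16 -> H4 at depth 16
  add 0.0.0.0/0 -> H0 at depth 0
  Q 30.77.57.47: descend 0001111001001101 ; hops seen [H0,H4] ; pick H4
  add 201.24.0.0/13 -> H0 at depth 13
  Q 30.77.50.22: descend 0001111001001101 ; hops seen [H0,H4] ; pick H4
  add 30.77.0.0/16 -> H4 at depth 16
  add 57.0.0.0/8 -> H0 at depth 8
  add 201.24.255.96/28 -> H1 at depth 28
  Q 30.77.0.7: descend 0001111001001101 ; hops seen [H0,H4] ; pick H4
  Q 173.127.250.1: descend 1 ; hops seen [H0] ; pick H0
  add 192.0.0.0/3 -> H4 at depth 3

== LOOKUPS ==
["H4","H4","H4","H0"]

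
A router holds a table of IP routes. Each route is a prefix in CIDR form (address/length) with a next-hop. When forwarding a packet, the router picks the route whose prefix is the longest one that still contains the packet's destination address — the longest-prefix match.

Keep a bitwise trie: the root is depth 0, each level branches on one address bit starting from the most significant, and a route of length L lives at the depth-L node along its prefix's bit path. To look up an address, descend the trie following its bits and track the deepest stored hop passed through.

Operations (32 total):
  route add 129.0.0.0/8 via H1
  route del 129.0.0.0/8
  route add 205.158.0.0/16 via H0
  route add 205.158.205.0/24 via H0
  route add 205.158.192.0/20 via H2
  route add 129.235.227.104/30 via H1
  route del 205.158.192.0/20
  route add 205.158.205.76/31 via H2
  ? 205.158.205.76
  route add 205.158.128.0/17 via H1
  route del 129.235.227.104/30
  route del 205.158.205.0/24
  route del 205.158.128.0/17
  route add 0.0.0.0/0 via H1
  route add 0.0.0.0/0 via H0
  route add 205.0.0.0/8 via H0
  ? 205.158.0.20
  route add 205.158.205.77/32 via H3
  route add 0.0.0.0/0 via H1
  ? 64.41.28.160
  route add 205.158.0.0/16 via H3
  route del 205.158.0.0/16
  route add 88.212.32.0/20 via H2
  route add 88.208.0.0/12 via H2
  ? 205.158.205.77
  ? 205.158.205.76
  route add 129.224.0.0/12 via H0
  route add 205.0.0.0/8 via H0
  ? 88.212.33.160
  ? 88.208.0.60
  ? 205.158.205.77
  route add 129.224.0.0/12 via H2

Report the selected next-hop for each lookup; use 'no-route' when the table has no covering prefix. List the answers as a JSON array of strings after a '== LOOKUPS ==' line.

Apply in order:
  + 129.0.0.0/8 (H1) depth=8
  - 129.0.0.0/8 clear@8
  + 205.158.0.0/16 (H0) depth=16
  + 205.158.205.0/24 (H0) depth=24
  + 205.158.192.0/20 (H2) depth=20
  + 129.235.227.104/30 (H1) depth=30
  - 205.158.192.0/20 clear@20
  + 205.158.205.76/31 (H2) depth=31
  ? 205.158.205.76  path d0:-→d1:-→d2:-→d3:-→d4:-→d5:-→d6:-→d7:-→d8:-→d9:-→d10:-→d11:-→d12:-→d13:-→d14:-→d15:-→d16:H0→d17:-→d18:-→d19:-→d20:-→d21:-→d22:-→d23:-→d24:H0→d25:-→d26:-→d27:-→d28:-→d29:-→d30:-→d31:H2  best=H2
  + 205.158.128.0/17 (H1) depth=17
  - 129.235.227.104/30 clear@30
  - 205.158.205.0/24 clear@24
  - 205.158.128.0/17 clear@17
  + 0.0.0.0/0 (H1) depth=0
  + 0.0.0.0/0 (H0) depth=0
  + 205.0.0.0/8 (H0) depth=8
  ? 205.158.0.20  path d0:H0→d1:-→d2:-→d3:-→d4:-→d5:-→d6:-→d7:-→d8:H0→d9:-→d10:-→d11:-→d12:-→d13:-→d14:-→d15:-→d16:H0  best=H0
  + 205.158.205.77/32 (H3) depth=32
  + 0.0.0.0/0 (H1) depth=0
  ? 64.41.28.160  path d0:H1  best=H1
  + 205.158.0.0/16 (H3) depth=16
  - 205.158.0.0/16 clear@16
  + 88.212.32.0/20 (H2) depth=20
  + 88.208.0.0/12 (H2) depth=12
  ? 205.158.205.77  path d0:H1→d1:-→d2:-→d3:-→d4:-→d5:-→d6:-→d7:-→d8:H0→d9:-→d10:-→d11:-→d12:-→d13:-→d14:-→d15:-→d16:-→d17:-→d18:-→d19:-→d20:-→d21:-→d22:-→d23:-→d24:-→d25:-→d26:-→d27:-→d28:-→d29:-→d30:-→d31:H2→d32:H3  best=H3
  ? 205.158.205.76  path d0:H1→d1:-→d2:-→d3:-→d4:-→d5:-→d6:-→d7:-→d8:H0→d9:-→d10:-→d11:-→d12:-→d13:-→d14:-→d15:-→d16:-→d17:-→d18:-→d19:-→d20:-→d21:-→d22:-→d23:-→d24:-→d25:-→d26:-→d27:-→d28:-→d29:-→d30:-→d31:H2  best=H2
  + 129.224.0.0/12 (H0) depth=12
  + 205.0.0.0/8 (H0) depth=8
  ? 88.212.33.160  path d0:H1→d1:-→d2:-→d3:-→d4:-→d5:-→d6:-→d7:-→d8:-→d9:-→d10:-→d11:-→d12:H2→d13:-→d14:-→d15:-→d16:-→d17:-→d18:-→d19:-→d20:H2  best=H2
  ? 88.208.0.60  path d0:H1→d1:-→d2:-→d3:-→d4:-→d5:-→d6:-→d7:-→d8:-→d9:-→d10:-→d11:-→d12:H2→d13:-  best=H2
  ? 205.158.205.77  path d0:H1→d1:-→d2:-→d3:-→d4:-→d5:-→d6:-→d7:-→d8:H0→d9:-→d10:-→d11:-→d12:-→d13:-→d14:-→d15:-→d16:-→d17:-→d18:-→d19:-→d20:-→d21:-→d22:-→d23:-→d24:-→d25:-→d26:-→d27:-→d28:-→d29:-→d30:-→d31:H2→d32:H3  best=H3
  + 129.224.0.0/12 (H2) depth=12

== LOOKUPS ==
["H2","H0","H1","H3","H2","H2","H2","H3"]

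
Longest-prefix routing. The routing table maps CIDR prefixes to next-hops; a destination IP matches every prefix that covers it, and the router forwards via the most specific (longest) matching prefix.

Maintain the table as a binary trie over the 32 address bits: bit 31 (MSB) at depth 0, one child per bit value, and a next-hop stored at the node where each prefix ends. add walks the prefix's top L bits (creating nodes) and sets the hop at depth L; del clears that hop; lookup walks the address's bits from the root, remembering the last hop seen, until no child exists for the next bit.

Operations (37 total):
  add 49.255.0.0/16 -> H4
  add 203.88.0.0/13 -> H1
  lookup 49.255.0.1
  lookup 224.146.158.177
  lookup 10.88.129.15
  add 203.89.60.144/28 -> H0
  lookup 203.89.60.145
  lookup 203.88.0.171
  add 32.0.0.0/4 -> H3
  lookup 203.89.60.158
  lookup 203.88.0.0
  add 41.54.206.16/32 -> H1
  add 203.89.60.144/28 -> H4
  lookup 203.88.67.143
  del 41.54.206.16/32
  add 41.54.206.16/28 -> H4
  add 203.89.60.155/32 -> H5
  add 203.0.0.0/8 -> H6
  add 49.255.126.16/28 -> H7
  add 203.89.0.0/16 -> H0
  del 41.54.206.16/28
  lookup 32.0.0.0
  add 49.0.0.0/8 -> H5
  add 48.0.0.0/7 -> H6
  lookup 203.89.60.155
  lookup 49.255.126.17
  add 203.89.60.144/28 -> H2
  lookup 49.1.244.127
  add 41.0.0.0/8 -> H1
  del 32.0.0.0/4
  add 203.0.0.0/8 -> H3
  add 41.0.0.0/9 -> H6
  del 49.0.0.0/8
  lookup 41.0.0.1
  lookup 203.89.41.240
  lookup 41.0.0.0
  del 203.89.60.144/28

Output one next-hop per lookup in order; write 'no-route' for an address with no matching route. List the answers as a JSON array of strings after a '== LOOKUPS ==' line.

Process each operation:
  add 49.255.0.0/16 -> H4 at depth 16
  add 203.88.0.0/13 -> H1 at depth 13
  lookup 49.255.0.1: bits 0011000111111111 walk d0:-→d1:-→d2:-→d3:-→d4:-→d5:-→d6:-→d7:-→d8:-→d9:-→d10:-→d11:-→d12:-→d13:-→d14:-→d15:-→d16:H4 -> H4
  lookup 224.146.158.177: bits 11 walk d0:-→d1:-→d2:- -> no-route
  lookup 10.88.129.15: bits 00 walk d0:-→d1:-→d2:- -> no-route
  add 203.89.60.144/28 -> H0 at depth 28
  lookup 203.89.60.145: bits 1100101101011001001111001001 walk d0:-→d1:-→d2:-→d3:-→d4:-→d5:-→d6:-→d7:-→d8:-→d9:-→d10:-→d11:-→d12:-→d13:H1→d14:-→d15:-→d16:-→d17:-→d18:-→d19:-→d20:-→d21:-→d22:-→d23:-→d24:-→d25:-→d26:-→d27:-→d28:H0 -> H0
  lookup 203.88.0.171: bits 110010110101100 walk d0:-→d1:-→d2:-→d3:-→d4:-→d5:-→d6:-→d7:-→d8:-→d9:-→d10:-→d11:-→d12:-→d13:H1→d14:-→d15:- -> H1
  add 32.0.0.0/4 -> H3 at depth 4
  lookup 203.89.60.158: bits 1100101101011001001111001001 walk d0:-→d1:-→d2:-→d3:-→d4:-→d5:-→d6:-→d7:-→d8:-→d9:-→d10:-→d11:-→d12:-→d13:H1→d14:-→d15:-→d16:-→d17:-→d18:-→d19:-→d20:-→d21:-→d22:-→d23:-→d24:-→d25:-→d26:-→d27:-→d28:H0 -> H0
  lookup 203.88.0.0: bits 110010110101100 walk d0:-→d1:-→d2:-→d3:-→d4:-→d5:-→d6:-→d7:-→d8:-→d9:-→d10:-→d11:-→d12:-→d13:H1→d14:-→d15:- -> H1
  add 41.54.206.16/32 -> H1 at depth 32
  add 203.89.60.144/28 -> H4 at depth 28
  lookup 203.88.67.143: bits 110010110101100 walk d0:-→d1:-→d2:-→d3:-→d4:-→d5:-→d6:-→d7:-→d8:-→d9:-→d10:-→d11:-→d12:-→d13:H1→d14:-→d15:- -> H1
  del 41.54.206.16/32 (clear depth 32)
  add 41.54.206.16/28 -> H4 at depth 28
  add 203.89.60.155/32 -> H5 at depth 32
  add 203.0.0.0/8 -> H6 at depth 8
  add 49.255.126.16/28 -> H7 at depth 28
  add 203.89.0.0/16 -> H0 at depth 16
  del 41.54.206.16/28 (clear depth 28)
  lookup 32.0.0.0: bits 0010 walk d0:-→d1:-→d2:-→d3:-→d4:H3 -> H3
  add 49.0.0.0/8 -> H5 at depth 8
  add 48.0.0.0/7 -> H6 at depth 7
  lookup 203.89.60.155: bits 11001011010110010011110010011011 walk d0:-→d1:-→d2:-→d3:-→d4:-→d5:-→d6:-→d7:-→d8:H6→d9:-→d10:-→d11:-→d12:-→d13:H1→d14:-→d15:-→d16:H0→d17:-→d18:-→d19:-→d20:-→d21:-→d22:-→d23:-→d24:-→d25:-→d26:-→d27:-→d28:H4→d29:-→d30:-→d31:-→d32:H5 -> H5
  lookup 49.255.126.17: bits 0011000111111111011111100001 walk d0:-→d1:-→d2:-→d3:-→d4:-→d5:-→d6:-→d7:H6→d8:H5→d9:-→d10:-→d11:-→d12:-→d13:-→d14:-→d15:-→d16:H4→d17:-→d18:-→d19:-→d20:-→d21:-→d22:-→d23:-→d24:-→d25:-→d26:-→d27:-→d28:H7 -> H7
  add 203.89.60.144/28 -> H2 at depth 28
  lookup 49.1.244.127: bits 00110001 walk d0:-→d1:-→d2:-→d3:-→d4:-→d5:-→d6:-→d7:H6→d8:H5 -> H5
  add 41.0.0.0/8 -> H1 at depth 8
  del 32.0.0.0/4 (clear depth 4)
  add 203.0.0.0/8 -> H3 at depth 8
  add 41.0.0.0/9 -> H6 at depth 9
  del 49.0.0.0/8 (clear depth 8)
  lookup 41.0.0.1: bits 0010100100 walk d0:-→d1:-→d2:-→d3:-→d4:-→d5:-→d6:-→d7:-→d8:H1→d9:H6→d10:- -> H6
  lookup 203.89.41.240: bits 1100101101011001001 walk d0:-→d1:-→d2:-→d3:-→d4:-→d5:-→d6:-→d7:-→d8:H3→d9:-→d10:-→d11:-→d12:-→d13:H1→d14:-→d15:-→d16:H0→d17:-→d18:-→d19:- -> H0
  lookup 41.0.0.0: bits 0010100100 walk d0:-→d1:-→d2:-→d3:-→d4:-→d5:-→d6:-→d7:-→d8:H1→d9:H6→d10:- -> H6
  del 203.89.60.144/28 (clear depth 28)

== LOOKUPS ==
["H4","no-route","no-route","H0","H1","H0","H1","H1","H3","H5","H7","H5","H6","H0","H6"]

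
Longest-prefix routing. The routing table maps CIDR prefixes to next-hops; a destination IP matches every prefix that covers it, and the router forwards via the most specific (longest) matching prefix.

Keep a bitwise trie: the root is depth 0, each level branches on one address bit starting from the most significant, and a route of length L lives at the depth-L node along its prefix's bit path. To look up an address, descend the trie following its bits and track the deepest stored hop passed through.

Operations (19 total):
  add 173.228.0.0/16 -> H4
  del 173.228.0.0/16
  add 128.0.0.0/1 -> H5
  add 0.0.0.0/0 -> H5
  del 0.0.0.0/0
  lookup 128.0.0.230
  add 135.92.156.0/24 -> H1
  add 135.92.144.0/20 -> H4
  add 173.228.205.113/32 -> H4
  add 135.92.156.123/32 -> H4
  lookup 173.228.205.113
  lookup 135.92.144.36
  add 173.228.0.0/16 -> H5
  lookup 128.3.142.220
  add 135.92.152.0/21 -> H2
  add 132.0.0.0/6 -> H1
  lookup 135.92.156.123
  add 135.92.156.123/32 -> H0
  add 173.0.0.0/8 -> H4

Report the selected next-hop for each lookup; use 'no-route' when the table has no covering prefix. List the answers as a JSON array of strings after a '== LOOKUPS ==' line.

Trace:
  + 173.228.0.0/16 (H4) depth=16
  del 173.228.0.0/16 (clear depth 16)
  + 128.0.0.0/1 (H5) depth=1
  + 0.0.0.0/0 (H5) depth=0
  del 0.0.0.0/0 (clear depth 0)
  Q 128.0.0.230: descend 10 ; hops seen [H5] ; pick H5
  + 135.92.156.0/24 (H1) depth=24
  + 135.92.144.0/20 (H4) depth=20
  + 173.228.205.113/32 (H4) depth=32
  + 135.92.156.123/32 (H4) depth=32
  Q 173.228.205.113: descend 10101101111001001100110101110001 ; hops seen [H5,H4] ; pick H4
  Q 135.92.144.36: descend 10000111010111001001 ; hops seen [H5,H4] ; pick H4
  + 173.228.0.0/16 (H5) depth=16
  Q 128.3.142.220: descend 10000 ; hops seen [H5] ; pick H5
  + 135.92.152.0/21 (H2) depth=21
  + 132.0.0.0/6 (H1) depth=6
  Q 135.92.156.123: descend 10000111010111001001110001111011 ; hops seen [H5,H1,H4,H2,H1,H4] ; pick H4
  + 135.92.156.123/32 (H0) depth=32
  + 173.0.0.0/8 (H4) depth=8

== LOOKUPS ==
["H5","H4","H4","H5","H4"]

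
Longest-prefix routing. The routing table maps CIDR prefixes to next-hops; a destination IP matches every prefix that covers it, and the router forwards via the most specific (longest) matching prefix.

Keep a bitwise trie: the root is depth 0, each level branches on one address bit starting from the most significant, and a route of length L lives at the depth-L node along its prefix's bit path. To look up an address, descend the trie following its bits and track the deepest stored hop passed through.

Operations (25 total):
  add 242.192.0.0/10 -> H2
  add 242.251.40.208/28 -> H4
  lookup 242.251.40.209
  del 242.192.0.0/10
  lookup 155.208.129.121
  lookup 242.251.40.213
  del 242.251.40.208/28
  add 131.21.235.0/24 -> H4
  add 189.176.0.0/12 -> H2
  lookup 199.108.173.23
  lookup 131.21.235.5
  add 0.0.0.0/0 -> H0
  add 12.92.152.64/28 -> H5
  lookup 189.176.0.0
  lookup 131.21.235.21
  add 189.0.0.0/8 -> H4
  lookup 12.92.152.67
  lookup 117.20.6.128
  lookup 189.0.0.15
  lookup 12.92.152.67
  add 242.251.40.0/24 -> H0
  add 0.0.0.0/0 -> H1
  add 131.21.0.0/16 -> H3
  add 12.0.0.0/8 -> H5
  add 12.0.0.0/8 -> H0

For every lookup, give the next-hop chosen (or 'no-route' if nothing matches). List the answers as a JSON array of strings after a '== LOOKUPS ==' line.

Apply in order:
  add 242.192.0.0/10 -> H2 at depth 10
  add 242.251.40.208/28 -> H4 at depth 28
  ? 242.251.40.209  path d0:-→d1:-→d2:-→d3:-→d4:-→d5:-→d6:-→d7:-→d8:-→d9:-→d10:H2→d11:-→d12:-→d13:-→d14:-→d15:-→d16:-→d17:-→d18:-→d19:-→d20:-→d21:-→d22:-→d23:-→d24:-→d25:-→d26:-→d27:-→d28:H4  best=H4
  del 242.192.0.0/10 (clear depth 10)
  ? 155.208.129.121  path d0:-→d1:-  best=no-route
  ? 242.251.40.213  path d0:-→d1:-→d2:-→d3:-→d4:-→d5:-→d6:-→d7:-→d8:-→d9:-→d10:-→d11:-→d12:-→d13:-→d14:-→d15:-→d16:-→d17:-→d18:-→d19:-→d20:-→d21:-→d22:-→d23:-→d24:-→d25:-→d26:-→d27:-→d28:H4  best=H4
  del 242.251.40.208/28 (clear depth 28)
  add 131.21.235.0/24 -> H4 at depth 24
  add 189.176.0.0/12 -> H2 at depth 12
  ? 199.108.173.23  path d0:-→d1:-→d2:-  best=no-route
  ? 131.21.235.5  path d0:-→d1:-→d2:-→d3:-→d4:-→d5:-→d6:-→d7:-→d8:-→d9:-→d10:-→d11:-→d12:-→d13:-→d14:-→d15:-→d16:-→d17:-→d18:-→d19:-→d20:-→d21:-→d22:-→d23:-→d24:H4  best=H4
  add 0.0.0.0/0 -> H0 at depth 0
  add 12.92.152.64/28 -> H5 at depth 28
  ? 189.176.0.0  path d0:H0→d1:-→d2:-→d3:-→d4:-→d5:-→d6:-→d7:-→d8:-→d9:-→d10:-→d11:-→d12:H2  best=H2
  ? 131.21.235.21  path d0:H0→d1:-→d2:-→d3:-→d4:-→d5:-→d6:-→d7:-→d8:-→d9:-→d10:-→d11:-→d12:-→d13:-→d14:-→d15:-→d16:-→d17:-→d18:-→d19:-→d20:-→d21:-→d22:-→d23:-→d24:H4  best=H4
  add 189.0.0.0/8 -> H4 at depth 8
  ? 12.92.152.67  path d0:H0→d1:-→d2:-→d3:-→d4:-→d5:-→d6:-→d7:-→d8:-→d9:-→d10:-→d11:-→d12:-→d13:-→d14:-→d15:-→d16:-→d17:-→d18:-→d19:-→d20:-→d21:-→d22:-→d23:-→d24:-→d25:-→d26:-→d27:-→d28:H5  best=H5
  ? 117.20.6.128  path d0:H0→d1:-  best=H0
  ? 189.0.0.15  path d0:H0→d1:-→d2:-→d3:-→d4:-→d5:-→d6:-→d7:-→d8:H4  best=H4
  ? 12.92.152.67  path d0:H0→d1:-→d2:-→d3:-→d4:-→d5:-→d6:-→d7:-→d8:-→d9:-→d10:-→d11:-→d12:-→d13:-→d14:-→d15:-→d16:-→d17:-→d18:-→d19:-→d20:-→d21:-→d22:-→d23:-→d24:-→d25:-→d26:-→d27:-→d28:H5  best=H5
  add 242.251.40.0/24 -> H0 at depth 24
  add 0.0.0.0/0 -> H1 at depth 0
  add 131.21.0.0/16 -> H3 at depth 16
  add 12.0.0.0/8 -> H5 at depth 8
  add 12.0.0.0/8 -> H0 at depth 8

== LOOKUPS ==
["H4","no-route","H4","no-route","H4","H2","H4","H5","H0","H4","H5"]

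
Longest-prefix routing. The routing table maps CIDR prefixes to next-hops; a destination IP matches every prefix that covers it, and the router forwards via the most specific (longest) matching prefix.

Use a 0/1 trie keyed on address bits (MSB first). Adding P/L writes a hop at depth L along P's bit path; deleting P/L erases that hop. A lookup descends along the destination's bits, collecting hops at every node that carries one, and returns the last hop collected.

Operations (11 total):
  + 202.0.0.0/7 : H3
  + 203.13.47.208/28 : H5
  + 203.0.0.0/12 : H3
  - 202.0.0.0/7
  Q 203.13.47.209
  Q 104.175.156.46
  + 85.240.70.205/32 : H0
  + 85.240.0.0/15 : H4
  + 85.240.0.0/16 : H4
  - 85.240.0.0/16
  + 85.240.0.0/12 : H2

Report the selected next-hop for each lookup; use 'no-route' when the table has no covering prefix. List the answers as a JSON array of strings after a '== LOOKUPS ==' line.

Apply in order:
  add 202.0.0.0/7 -> H3 at depth 7
  add 203.13.47.208/28 -> H5 at depth 28
  add 203.0.0.0/12 -> H3 at depth 12
  - 202.0.0.0/7 clear@7
  Q 203.13.47.209: descend 1100101100001101001011111101 ; hops seen [H3,H5] ; pick H5
  Q 104.175.156.46: descend ε ; hops seen [∅] ; pick no-route
  add 85.240.70.205/32 -> H0 at depth 32
  add 85.240.0.0/15 -> H4 at depth 15
  add 85.240.0.0/16 -> H4 at depth 16
  - 85.240.0.0/16 clear@16
  add 85.240.0.0/12 -> H2 at depth 12

== LOOKUPS ==
["H5","no-route"]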